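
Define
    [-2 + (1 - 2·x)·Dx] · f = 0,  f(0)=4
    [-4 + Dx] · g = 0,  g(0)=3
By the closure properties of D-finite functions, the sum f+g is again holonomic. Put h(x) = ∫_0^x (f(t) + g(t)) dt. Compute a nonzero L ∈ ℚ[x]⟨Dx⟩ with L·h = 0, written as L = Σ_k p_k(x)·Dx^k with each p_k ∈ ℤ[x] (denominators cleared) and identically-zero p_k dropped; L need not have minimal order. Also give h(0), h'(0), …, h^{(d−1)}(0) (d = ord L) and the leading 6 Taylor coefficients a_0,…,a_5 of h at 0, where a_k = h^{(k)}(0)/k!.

f: a_k = 4, 8, 16, 32, 64, 128, …
g: a_k = 3, 12, 24, 32, 32, 128/5, …
f+g: L₀ = lclm(L_f,L_g), ord ≤ 1+1.
h=∫₀ˣh₀: take L = L₀·Dx.
L = -32·x·Dx + (-4 + 32·x - 32·x^2)·Dx^2 + (1 - 6·x + 8·x^2)·Dx^3  (order 3).
h: a_k = 0, 7, 10, 40/3, 16, 96/5, …
ICs: h(0) = 0, h′(0) = 7, h′′(0) = 20.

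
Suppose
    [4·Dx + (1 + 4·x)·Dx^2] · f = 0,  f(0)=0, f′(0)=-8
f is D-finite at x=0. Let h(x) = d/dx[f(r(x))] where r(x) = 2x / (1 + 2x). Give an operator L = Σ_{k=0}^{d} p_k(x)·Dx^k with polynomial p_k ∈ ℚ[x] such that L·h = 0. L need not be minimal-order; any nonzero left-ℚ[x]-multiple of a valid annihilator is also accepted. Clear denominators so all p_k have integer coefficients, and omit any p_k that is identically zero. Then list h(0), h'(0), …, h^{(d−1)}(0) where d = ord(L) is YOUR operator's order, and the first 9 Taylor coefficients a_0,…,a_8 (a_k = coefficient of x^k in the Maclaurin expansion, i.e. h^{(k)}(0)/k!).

f: a_k = 0, -8, 16, -128/3, 128, -2048/5, 4096/3, -32768/7, 16384, …
Substitute x→r, Dx→(1/r')Dx; clear ⇒ L₀.
Differentiate: ansatz ord ≤ ord L₀ ⇒ L.
L = (12 + 40·x) + (1 + 12·x + 20·x^2)·Dx  (order 1).
h: a_k = -16, 192, -1984, 19968, -199936, 1999872, -19999744, 199999488, -1999998976, …
ICs: h(0) = -16.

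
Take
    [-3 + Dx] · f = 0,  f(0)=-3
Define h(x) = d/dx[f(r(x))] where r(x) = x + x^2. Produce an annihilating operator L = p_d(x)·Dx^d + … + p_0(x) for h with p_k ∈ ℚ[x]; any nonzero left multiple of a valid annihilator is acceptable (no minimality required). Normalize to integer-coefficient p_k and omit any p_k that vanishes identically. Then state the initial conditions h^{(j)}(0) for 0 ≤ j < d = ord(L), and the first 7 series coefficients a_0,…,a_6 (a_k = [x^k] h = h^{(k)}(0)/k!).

f: a_k = -3, -9, -27/2, -27/2, -81/8, -243/40, -243/80, …
h₀=f(r): pull back L_f along r ⇒ L₀.
Differentiate: ansatz ord ≤ ord L₀ ⇒ L.
L = (5 + 12·x + 12·x^2) + (-1 - 2·x)·Dx  (order 1).
h: a_k = -9, -45, -243/2, -513/2, -3483/8, -25839/40, -13527/16, …
ICs: h(0) = -9.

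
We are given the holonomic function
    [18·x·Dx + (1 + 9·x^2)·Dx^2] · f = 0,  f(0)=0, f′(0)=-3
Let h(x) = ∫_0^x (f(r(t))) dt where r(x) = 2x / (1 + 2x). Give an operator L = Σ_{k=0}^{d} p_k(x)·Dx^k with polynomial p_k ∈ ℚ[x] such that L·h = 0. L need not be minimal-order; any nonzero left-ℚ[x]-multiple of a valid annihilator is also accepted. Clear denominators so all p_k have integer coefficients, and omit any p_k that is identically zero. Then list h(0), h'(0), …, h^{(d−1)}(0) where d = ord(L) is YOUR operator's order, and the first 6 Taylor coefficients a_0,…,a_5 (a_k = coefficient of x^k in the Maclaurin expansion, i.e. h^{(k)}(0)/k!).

L = (4 + 80·x)·Dx^2 + (1 + 4·x + 40·x^2)·Dx^3  (order 3).
h: a_k = 0, 0, -3, 4, 12, -384/5, …
ICs: h(0) = 0, h′(0) = 0, h′′(0) = -6.

f: a_k = 0, -3, 0, 9, 0, -243/5, …
Change of var in L_f (x↦r) gives L₀.
Integrate: L := L₀·Dx.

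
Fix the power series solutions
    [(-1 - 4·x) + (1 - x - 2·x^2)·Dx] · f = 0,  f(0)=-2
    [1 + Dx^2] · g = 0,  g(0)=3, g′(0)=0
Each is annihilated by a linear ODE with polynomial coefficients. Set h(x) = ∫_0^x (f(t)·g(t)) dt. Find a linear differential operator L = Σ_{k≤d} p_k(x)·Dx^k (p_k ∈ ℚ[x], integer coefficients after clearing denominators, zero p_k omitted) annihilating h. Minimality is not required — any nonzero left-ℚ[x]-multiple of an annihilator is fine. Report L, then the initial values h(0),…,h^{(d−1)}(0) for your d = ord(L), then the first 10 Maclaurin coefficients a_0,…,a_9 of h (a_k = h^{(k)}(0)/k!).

L = (3 + x + 2·x^2)·Dx + (2 + 8·x)·Dx^2 + (-1 + x + 2·x^2)·Dx^3  (order 3).
h: a_k = 0, -6, -3, -5, -27/4, -229/20, -445/24, -27089/840, -53789/960, -6046153/60480, …
ICs: h(0) = 0, h′(0) = -6, h′′(0) = -6.

f: a_k = -2, -2, -6, -10, -22, -42, -86, -170, -342, -682, …
g: a_k = 3, 0, -3/2, 0, 1/8, 0, -1/240, 0, 1/13440, 0, …
h₀=f·g: eliminate ⇒ L₀, order ≤ 1·2.
Integrate: L := L₀·Dx.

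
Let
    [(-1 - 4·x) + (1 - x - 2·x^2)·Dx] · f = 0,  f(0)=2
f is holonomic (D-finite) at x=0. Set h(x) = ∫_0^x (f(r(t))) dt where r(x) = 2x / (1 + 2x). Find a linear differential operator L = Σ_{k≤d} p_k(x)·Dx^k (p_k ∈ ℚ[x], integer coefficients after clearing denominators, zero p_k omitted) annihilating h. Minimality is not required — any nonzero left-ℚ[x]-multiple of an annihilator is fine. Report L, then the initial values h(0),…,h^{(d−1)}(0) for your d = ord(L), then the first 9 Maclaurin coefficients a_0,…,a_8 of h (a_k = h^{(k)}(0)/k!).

L = (2 + 20·x)·Dx + (-1 - 4·x + 4·x^2 + 16·x^3)·Dx^2  (order 2).
h: a_k = 0, 2, 2, 16/3, 0, 128/5, -128/3, 1536/7, -640, …
ICs: h(0) = 0, h′(0) = 2.

f: a_k = 2, 2, 6, 10, 22, 42, 86, 170, 342, …
Substitute x→r, Dx→(1/r')Dx; clear ⇒ L₀.
Integrate: L := L₀·Dx.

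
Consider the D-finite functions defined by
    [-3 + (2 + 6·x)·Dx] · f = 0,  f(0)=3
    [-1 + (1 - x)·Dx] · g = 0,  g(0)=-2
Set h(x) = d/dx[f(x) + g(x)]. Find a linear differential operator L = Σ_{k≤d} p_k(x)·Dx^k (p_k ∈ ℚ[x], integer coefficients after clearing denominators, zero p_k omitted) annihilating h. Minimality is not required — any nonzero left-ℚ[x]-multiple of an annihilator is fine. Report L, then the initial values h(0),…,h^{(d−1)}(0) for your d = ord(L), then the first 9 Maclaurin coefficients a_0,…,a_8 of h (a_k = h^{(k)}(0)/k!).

L = (-90 - 54·x) + (3 - 198·x - 189·x^2)·Dx + (14 + 46·x - 6·x^2 - 54·x^3)·Dx^2  (order 2).
h: a_k = 5/2, -43/4, 147/16, -1471/32, 22955/256, -143925/512, 1486919/2048, -8509543/4096, 378800667/65536, …
ICs: h(0) = 5/2, h′(0) = -43/4.

f: a_k = 3, 9/2, -27/8, 81/16, -1215/128, 5103/256, -45927/1024, 216513/2048, -8444007/32768, …
g: a_k = -2, -2, -2, -2, -2, -2, -2, -2, -2, …
Sum ⇒ L₀ = lclm(L_f,L_g) in ℚ(x)⟨Dx⟩.
h=h₀': d/dx-closure on L₀ ⇒ L.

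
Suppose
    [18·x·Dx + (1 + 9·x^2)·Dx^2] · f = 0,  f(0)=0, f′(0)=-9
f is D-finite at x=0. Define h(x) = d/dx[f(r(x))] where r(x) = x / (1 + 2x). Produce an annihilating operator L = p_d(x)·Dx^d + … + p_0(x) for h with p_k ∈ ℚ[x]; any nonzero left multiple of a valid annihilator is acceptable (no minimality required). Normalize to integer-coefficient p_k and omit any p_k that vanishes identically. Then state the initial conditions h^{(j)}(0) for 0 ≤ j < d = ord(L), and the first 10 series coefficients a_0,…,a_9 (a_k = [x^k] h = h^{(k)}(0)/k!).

f: a_k = 0, -9, 0, 27, 0, -729/5, 0, 6561/7, 0, -6561, …
Substitute x→r, Dx→(1/r')Dx; clear ⇒ L₀.
h=h₀': d/dx-closure on L₀ ⇒ L.
L = (4 + 26·x) + (1 + 4·x + 13·x^2)·Dx  (order 1).
h: a_k = -9, 36, -27, -360, 1791, -2484, -13347, 85680, -169209, -437004, …
ICs: h(0) = -9.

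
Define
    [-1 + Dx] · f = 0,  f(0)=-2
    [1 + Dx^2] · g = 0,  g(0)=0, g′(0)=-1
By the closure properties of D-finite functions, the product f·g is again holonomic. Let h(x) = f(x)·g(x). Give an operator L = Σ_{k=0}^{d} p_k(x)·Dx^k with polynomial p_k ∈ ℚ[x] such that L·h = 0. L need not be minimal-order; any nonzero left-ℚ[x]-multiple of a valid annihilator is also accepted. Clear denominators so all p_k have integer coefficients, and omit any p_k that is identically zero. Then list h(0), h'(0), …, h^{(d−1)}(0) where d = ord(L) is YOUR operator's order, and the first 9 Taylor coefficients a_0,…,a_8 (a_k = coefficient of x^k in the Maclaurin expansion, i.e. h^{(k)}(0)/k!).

f: a_k = -2, -2, -1, -1/3, -1/12, -1/60, -1/360, -1/2520, -1/20160, …
g: a_k = 0, -1, 0, 1/6, 0, -1/120, 0, 1/5040, 0, …
h₀=f·g: eliminate ⇒ L₀, order ≤ 1·2.
L = 2 - 2·Dx + Dx^2  (order 2).
h: a_k = 0, 2, 2, 2/3, 0, -1/15, -1/45, -1/315, 0, …
ICs: h(0) = 0, h′(0) = 2.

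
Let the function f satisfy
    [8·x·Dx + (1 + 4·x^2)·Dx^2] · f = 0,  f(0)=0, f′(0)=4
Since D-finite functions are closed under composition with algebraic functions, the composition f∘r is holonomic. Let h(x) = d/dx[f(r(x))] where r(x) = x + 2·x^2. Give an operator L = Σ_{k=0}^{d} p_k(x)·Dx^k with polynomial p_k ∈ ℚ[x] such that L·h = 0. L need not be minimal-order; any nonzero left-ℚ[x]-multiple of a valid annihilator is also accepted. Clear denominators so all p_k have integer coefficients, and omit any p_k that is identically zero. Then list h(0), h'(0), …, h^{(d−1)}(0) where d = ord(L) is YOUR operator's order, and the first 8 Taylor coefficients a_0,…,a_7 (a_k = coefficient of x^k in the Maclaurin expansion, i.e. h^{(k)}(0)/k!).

f: a_k = 0, 4, 0, -16/3, 0, 64/5, 0, -256/7, …
L₀ from L_f via x↦r, Dx↦r'^{-1}Dx.
h₀' ⇒ L via d/dx closure of L₀.
L = (-4 + 8·x + 64·x^2 + 192·x^3 + 192·x^4) + (1 + 4·x + 4·x^2 + 32·x^3 + 80·x^4 + 64·x^5)·Dx  (order 1).
h: a_k = 4, 16, -16, -128, -256, 512, 3328, 4096, …
ICs: h(0) = 4.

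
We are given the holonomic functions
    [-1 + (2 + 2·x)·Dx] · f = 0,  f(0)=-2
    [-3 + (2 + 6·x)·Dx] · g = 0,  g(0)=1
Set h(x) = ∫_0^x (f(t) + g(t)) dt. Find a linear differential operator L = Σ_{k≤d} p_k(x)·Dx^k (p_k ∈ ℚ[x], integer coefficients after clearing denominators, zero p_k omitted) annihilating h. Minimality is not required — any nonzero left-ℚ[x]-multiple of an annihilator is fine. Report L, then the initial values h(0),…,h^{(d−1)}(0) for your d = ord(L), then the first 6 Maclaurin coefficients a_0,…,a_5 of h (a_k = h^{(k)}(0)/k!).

L = -3·Dx + (8 + 12·x)·Dx^2 + (4 + 16·x + 12·x^2)·Dx^3  (order 3).
h: a_k = 0, -1, 1/4, -7/24, 25/64, -79/128, …
ICs: h(0) = 0, h′(0) = -1, h′′(0) = 1/2.

f: a_k = -2, -1, 1/4, -1/8, 5/64, -7/128, …
g: a_k = 1, 3/2, -9/8, 27/16, -405/128, 1701/256, …
f+g: L₀ = lclm(L_f,L_g), ord ≤ 1+1.
h=∫h₀ ⇒ L = L₀·Dx.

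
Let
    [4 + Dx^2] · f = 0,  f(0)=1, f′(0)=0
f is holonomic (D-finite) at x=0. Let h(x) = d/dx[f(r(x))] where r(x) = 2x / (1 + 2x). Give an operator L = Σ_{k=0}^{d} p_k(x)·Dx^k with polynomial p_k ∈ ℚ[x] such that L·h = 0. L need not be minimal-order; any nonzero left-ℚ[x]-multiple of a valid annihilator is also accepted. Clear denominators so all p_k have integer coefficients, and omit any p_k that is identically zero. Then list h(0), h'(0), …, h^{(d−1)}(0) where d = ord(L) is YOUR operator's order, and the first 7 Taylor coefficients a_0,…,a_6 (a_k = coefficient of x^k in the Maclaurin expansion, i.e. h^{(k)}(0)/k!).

L = (40 + 96·x + 96·x^2) + (12 + 72·x + 144·x^2 + 96·x^3)·Dx + (1 + 8·x + 24·x^2 + 32·x^3 + 16·x^4)·Dx^2  (order 2).
h: a_k = 0, -16, 96, -1024/3, 2560/3, -19712/15, -3584/5, …
ICs: h(0) = 0, h′(0) = -16.

f: a_k = 1, 0, -2, 0, 2/3, 0, -4/45, …
Change of var in L_f (x↦r) gives L₀.
h₀' ⇒ L via d/dx closure of L₀.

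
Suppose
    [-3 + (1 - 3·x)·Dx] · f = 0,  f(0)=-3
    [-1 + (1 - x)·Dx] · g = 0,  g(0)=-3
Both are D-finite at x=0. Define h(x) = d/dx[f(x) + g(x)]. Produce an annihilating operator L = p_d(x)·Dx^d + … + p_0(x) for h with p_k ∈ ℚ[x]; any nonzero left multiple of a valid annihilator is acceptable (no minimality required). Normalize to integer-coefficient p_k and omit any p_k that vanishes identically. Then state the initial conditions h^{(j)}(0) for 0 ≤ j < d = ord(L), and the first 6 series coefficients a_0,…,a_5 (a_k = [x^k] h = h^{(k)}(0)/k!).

L = 18 + (-12 + 18·x)·Dx + (1 - 4·x + 3·x^2)·Dx^2  (order 2).
h: a_k = -12, -60, -252, -984, -3660, -13140, …
ICs: h(0) = -12, h′(0) = -60.

f: a_k = -3, -9, -27, -81, -243, -729, …
g: a_k = -3, -3, -3, -3, -3, -3, …
L₀ := lclm(L_f,L_g); ord L₀ ≤ 1+1.
Derive L from L₀ (diff closure).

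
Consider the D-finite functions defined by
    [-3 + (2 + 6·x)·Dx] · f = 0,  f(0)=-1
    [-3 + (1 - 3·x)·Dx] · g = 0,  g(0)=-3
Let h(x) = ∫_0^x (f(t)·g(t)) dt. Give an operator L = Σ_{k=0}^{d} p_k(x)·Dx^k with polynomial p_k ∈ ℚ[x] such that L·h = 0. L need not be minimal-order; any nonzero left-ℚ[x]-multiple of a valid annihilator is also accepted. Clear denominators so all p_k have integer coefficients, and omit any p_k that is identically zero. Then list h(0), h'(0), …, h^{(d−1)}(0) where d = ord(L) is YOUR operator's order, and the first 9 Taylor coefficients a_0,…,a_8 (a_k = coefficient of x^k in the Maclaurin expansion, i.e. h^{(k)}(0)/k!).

L = (9 + 9·x)·Dx + (-2 + 18·x^2)·Dx^2  (order 2).
h: a_k = 0, 3, 27/4, 99/8, 1863/64, 43497/640, 88695/512, 3147093/7168, 19099071/16384, …
ICs: h(0) = 0, h′(0) = 3.

f: a_k = -1, -3/2, 9/8, -27/16, 405/128, -1701/256, 15309/1024, -72171/2048, 2814669/32768, …
g: a_k = -3, -9, -27, -81, -243, -729, -2187, -6561, -19683, …
h₀=f·g: eliminate ⇒ L₀, order ≤ 1·1.
Integrate: L := L₀·Dx.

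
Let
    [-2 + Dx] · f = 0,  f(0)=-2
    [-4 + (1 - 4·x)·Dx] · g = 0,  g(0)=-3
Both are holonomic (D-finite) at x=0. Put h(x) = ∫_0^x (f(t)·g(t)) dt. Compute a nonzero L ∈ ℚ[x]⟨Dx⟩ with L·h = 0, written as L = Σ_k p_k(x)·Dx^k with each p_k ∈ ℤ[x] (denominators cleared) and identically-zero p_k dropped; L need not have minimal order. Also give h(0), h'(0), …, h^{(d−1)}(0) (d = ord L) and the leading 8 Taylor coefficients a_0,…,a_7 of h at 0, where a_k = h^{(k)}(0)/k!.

f: a_k = -2, -4, -4, -8/3, -4/3, -8/15, -8/45, -16/315, …
g: a_k = -3, -12, -48, -192, -768, -3072, -12288, -49152, …
f·g: L₀ = L_f ⊗_s L_g, ord ≤ 1·1.
∫: right-multiply L₀ by Dx.
L = (6 - 8·x)·Dx + (-1 + 4·x)·Dx^2  (order 2).
h: a_k = 0, 6, 18, 52, 158, 2532/5, 25324/15, 607784/105, …
ICs: h(0) = 0, h′(0) = 6.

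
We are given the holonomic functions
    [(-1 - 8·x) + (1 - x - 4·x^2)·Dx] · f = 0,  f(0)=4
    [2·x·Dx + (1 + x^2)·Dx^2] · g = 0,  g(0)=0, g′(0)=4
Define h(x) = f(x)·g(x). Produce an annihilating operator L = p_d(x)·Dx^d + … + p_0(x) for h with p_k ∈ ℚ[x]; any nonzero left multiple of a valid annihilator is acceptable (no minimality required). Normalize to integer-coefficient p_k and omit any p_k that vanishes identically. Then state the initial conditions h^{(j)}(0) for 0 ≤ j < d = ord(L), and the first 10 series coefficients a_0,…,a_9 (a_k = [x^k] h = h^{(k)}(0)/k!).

f: a_k = 4, 4, 20, 36, 116, 260, 724, 1764, 4660, 11716, …
g: a_k = 0, 4, 0, -4/3, 0, 4/5, 0, -4/7, 0, 4/9, …
Product ⇒ symmetric product L₀, ord ≤ 2.
L = (8 + 2·x + 24·x^2) + (2 + 14·x + 4·x^2 + 24·x^3)·Dx + (-1 + x + 3·x^2 + x^3 + 4·x^4)·Dx^2  (order 2).
h: a_k = 0, 16, 16, 224/3, 416/3, 6608/15, 4976/5, 57856/21, 707264/105, 5593712/315, …
ICs: h(0) = 0, h′(0) = 16.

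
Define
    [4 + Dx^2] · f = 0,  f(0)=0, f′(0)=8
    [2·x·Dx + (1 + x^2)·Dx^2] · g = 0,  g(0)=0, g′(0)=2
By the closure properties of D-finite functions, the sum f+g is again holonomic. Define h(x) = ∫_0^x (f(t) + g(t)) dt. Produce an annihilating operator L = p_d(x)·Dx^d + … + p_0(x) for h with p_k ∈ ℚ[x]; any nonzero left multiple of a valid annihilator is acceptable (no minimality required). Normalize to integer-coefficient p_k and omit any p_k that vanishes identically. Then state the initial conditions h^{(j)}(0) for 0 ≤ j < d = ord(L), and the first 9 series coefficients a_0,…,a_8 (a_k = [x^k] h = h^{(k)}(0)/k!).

f: a_k = 0, 8, 0, -16/3, 0, 16/15, 0, -32/315, 0, …
g: a_k = 0, 2, 0, -2/3, 0, 2/5, 0, -2/7, 0, …
h₀=f+g: left-lcm gives L₀, ord ≤ 4.
∫: right-multiply L₀ by Dx.
L = (-32·x + 80·x^3 + 16·x^5)·Dx^2 + (4 + 32·x^2 + 36·x^4 + 8·x^6)·Dx^3 + (-8·x + 20·x^3 + 4·x^5)·Dx^4 + (1 + 8·x^2 + 9·x^4 + 2·x^6)·Dx^5  (order 5).
h: a_k = 0, 0, 5, 0, -3/2, 0, 11/45, 0, -61/1260, …
ICs: h(0) = 0, h′(0) = 0, h′′(0) = 10, h′′′(0) = 0, h′′′′(0) = -36.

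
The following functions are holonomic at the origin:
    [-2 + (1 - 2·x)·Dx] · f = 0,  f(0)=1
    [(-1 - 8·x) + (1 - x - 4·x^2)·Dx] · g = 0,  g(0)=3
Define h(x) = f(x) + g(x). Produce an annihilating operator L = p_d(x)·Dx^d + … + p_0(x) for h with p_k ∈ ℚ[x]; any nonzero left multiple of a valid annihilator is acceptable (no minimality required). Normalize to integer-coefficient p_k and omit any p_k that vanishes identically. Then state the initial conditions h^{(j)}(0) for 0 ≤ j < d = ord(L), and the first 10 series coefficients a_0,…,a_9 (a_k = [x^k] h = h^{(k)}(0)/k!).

L = (12 - 48·x + 192·x^2 - 128·x^3) + (-2 - 96·x^2 + 352·x^3 - 256·x^4)·Dx + (-1 + 11·x - 30·x^2 + 80·x^4 - 64·x^5)·Dx^2  (order 2).
h: a_k = 4, 5, 19, 35, 103, 227, 607, 1451, 3751, 9299, …
ICs: h(0) = 4, h′(0) = 5.

f: a_k = 1, 2, 4, 8, 16, 32, 64, 128, 256, 512, …
g: a_k = 3, 3, 15, 27, 87, 195, 543, 1323, 3495, 8787, …
f+g: L₀ = lclm(L_f,L_g), ord ≤ 1+1.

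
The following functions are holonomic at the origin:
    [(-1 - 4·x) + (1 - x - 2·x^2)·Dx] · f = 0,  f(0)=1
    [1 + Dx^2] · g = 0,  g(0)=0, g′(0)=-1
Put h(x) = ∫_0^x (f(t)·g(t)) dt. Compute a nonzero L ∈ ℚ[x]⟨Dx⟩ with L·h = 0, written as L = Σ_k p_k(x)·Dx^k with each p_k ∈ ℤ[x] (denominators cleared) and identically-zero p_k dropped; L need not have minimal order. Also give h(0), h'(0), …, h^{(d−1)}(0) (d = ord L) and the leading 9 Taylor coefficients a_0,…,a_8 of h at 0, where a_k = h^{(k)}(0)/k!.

L = (3 + x + 2·x^2)·Dx + (2 + 8·x)·Dx^2 + (-1 + x + 2·x^2)·Dx^3  (order 3).
h: a_k = 0, 0, -1/2, -1/3, -17/24, -29/30, -1261/720, -807/280, -41521/8064, …
ICs: h(0) = 0, h′(0) = 0, h′′(0) = -1.

f: a_k = 1, 1, 3, 5, 11, 21, 43, 85, 171, …
g: a_k = 0, -1, 0, 1/6, 0, -1/120, 0, 1/5040, 0, …
f·g: L₀ = L_f ⊗_s L_g, ord ≤ 1·2.
h=∫h₀ ⇒ L = L₀·Dx.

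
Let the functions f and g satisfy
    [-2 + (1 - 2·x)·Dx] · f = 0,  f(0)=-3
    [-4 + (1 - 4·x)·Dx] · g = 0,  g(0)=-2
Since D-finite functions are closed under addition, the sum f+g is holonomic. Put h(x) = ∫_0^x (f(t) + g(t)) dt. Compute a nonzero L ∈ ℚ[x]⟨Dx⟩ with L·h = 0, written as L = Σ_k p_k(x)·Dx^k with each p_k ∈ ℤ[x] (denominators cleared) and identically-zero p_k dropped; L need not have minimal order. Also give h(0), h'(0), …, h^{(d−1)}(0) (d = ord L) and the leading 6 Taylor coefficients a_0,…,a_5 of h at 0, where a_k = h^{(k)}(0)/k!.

L = -16·Dx + (12 - 32·x)·Dx^2 + (-1 + 6·x - 8·x^2)·Dx^3  (order 3).
h: a_k = 0, -5, -7, -44/3, -38, -112, …
ICs: h(0) = 0, h′(0) = -5, h′′(0) = -14.

f: a_k = -3, -6, -12, -24, -48, -96, …
g: a_k = -2, -8, -32, -128, -512, -2048, …
f+g: L₀ = lclm(L_f,L_g), ord ≤ 1+1.
Integrate: L := L₀·Dx.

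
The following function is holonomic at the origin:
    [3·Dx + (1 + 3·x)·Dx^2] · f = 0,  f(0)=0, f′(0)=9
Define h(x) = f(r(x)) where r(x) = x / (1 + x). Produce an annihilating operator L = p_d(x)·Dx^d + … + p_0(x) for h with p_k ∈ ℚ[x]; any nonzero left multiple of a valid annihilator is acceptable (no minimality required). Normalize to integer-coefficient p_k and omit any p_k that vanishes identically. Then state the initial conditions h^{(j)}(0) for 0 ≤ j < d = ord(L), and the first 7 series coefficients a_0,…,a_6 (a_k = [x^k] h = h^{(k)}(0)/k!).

L = (5 + 8·x)·Dx + (1 + 5·x + 4·x^2)·Dx^2  (order 2).
h: a_k = 0, 9, -45/2, 63, -765/4, 3069/5, -4095/2, …
ICs: h(0) = 0, h′(0) = 9.

f: a_k = 0, 9, -27/2, 27, -243/4, 729/5, -729/2, …
h₀=f(r): pull back L_f along r ⇒ L₀.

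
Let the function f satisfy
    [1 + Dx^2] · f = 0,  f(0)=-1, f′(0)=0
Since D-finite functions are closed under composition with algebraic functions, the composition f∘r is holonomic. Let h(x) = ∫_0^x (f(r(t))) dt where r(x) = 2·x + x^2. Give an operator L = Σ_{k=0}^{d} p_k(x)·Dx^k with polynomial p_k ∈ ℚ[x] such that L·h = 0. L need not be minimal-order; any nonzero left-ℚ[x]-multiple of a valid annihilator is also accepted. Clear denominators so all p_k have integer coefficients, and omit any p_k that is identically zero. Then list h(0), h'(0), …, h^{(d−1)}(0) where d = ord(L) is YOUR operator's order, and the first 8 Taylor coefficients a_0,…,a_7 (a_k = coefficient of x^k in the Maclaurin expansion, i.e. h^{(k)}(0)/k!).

L = (4 + 12·x + 12·x^2 + 4·x^3)·Dx - Dx^2 + (1 + x)·Dx^3  (order 3).
h: a_k = 0, -1, 0, 2/3, 1/2, -1/30, -2/9, -41/315, …
ICs: h(0) = 0, h′(0) = -1, h′′(0) = 0.

f: a_k = -1, 0, 1/2, 0, -1/24, 0, 1/720, 0, …
Change of var in L_f (x↦r) gives L₀.
∫: right-multiply L₀ by Dx.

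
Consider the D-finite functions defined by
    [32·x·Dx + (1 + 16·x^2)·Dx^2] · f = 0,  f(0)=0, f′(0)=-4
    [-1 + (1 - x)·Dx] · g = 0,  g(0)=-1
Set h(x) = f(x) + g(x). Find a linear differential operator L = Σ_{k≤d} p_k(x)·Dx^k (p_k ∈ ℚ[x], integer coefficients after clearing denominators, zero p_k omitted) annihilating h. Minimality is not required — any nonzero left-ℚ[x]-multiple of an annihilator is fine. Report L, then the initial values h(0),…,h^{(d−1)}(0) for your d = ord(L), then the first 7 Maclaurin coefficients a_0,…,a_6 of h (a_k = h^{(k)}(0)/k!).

L = (32 - 128·x - 1536·x^2)·Dx + (-19 + 32·x + 656·x^2 - 1536·x^3)·Dx^2 + (1 + 15·x + 240·x^3 - 256·x^4)·Dx^3  (order 3).
h: a_k = -1, -5, -1, 61/3, -1, -1029/5, -1, …
ICs: h(0) = -1, h′(0) = -5, h′′(0) = -2.

f: a_k = 0, -4, 0, 64/3, 0, -1024/5, 0, …
g: a_k = -1, -1, -1, -1, -1, -1, -1, …
h₀=f+g: left-lcm gives L₀, ord ≤ 3.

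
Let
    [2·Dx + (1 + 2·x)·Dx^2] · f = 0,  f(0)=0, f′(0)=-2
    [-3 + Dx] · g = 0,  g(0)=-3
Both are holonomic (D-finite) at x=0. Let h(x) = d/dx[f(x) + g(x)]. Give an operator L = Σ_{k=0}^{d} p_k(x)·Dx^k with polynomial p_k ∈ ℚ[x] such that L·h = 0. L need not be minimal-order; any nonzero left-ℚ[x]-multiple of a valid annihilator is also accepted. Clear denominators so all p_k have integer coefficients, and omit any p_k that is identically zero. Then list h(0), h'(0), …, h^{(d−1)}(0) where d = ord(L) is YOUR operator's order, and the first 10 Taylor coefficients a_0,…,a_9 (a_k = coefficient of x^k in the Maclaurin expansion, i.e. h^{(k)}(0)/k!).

L = (-42 - 36·x) + (-1 - 36·x - 36·x^2)·Dx + (5 + 16·x + 12·x^2)·Dx^2  (order 2).
h: a_k = -11, -23, -97/2, -49/2, -499/8, 1831/40, -10969/80, 141173/560, -2300321/4480, 4585333/4480, …
ICs: h(0) = -11, h′(0) = -23.

f: a_k = 0, -2, 2, -8/3, 4, -32/5, 32/3, -128/7, 32, -512/9, …
g: a_k = -3, -9, -27/2, -27/2, -81/8, -243/40, -243/80, -729/560, -2187/4480, -729/4480, …
f+g: L₀ = lclm(L_f,L_g), ord ≤ 2+1.
h=h₀': d/dx-closure on L₀ ⇒ L.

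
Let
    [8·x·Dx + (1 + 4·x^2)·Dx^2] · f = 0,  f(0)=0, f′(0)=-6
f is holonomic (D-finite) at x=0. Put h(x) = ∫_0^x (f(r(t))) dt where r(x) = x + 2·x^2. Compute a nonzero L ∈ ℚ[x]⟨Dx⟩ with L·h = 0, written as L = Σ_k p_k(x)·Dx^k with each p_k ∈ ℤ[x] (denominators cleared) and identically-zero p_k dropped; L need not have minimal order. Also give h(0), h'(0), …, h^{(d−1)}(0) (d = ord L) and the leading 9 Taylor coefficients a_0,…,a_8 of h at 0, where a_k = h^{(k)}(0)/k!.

L = (-4 + 8·x + 64·x^2 + 192·x^3 + 192·x^4)·Dx^2 + (1 + 4·x + 4·x^2 + 32·x^3 + 80·x^4 + 64·x^5)·Dx^3  (order 3).
h: a_k = 0, 0, -3, -4, 2, 48/5, 64/5, -128/7, -624/7, …
ICs: h(0) = 0, h′(0) = 0, h′′(0) = -6.

f: a_k = 0, -6, 0, 8, 0, -96/5, 0, 384/7, 0, …
f∘r: x↦r, Dx↦Dx/r' in L_f ⇒ L₀.
Integrate: L := L₀·Dx.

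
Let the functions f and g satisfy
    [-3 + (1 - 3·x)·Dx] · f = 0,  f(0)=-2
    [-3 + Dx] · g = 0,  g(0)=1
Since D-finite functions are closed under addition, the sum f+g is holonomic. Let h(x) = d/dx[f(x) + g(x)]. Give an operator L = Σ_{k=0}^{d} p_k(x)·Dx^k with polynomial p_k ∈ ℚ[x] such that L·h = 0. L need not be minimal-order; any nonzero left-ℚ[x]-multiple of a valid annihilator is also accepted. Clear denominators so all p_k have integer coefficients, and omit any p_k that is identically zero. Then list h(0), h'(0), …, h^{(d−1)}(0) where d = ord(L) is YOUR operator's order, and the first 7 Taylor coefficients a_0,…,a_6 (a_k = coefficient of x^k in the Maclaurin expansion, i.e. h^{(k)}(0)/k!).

f: a_k = -2, -6, -18, -54, -162, -486, -1458, …
g: a_k = 1, 3, 9/2, 9/2, 27/8, 81/40, 81/80, …
Sum ⇒ L₀ = lclm(L_f,L_g) in ℚ(x)⟨Dx⟩.
Differentiate: ansatz ord ≤ ord L₀ ⇒ L.
L = (36 + 54·x) + (-15 - 18·x + 27·x^2)·Dx + (1 - 9·x^2)·Dx^2  (order 2).
h: a_k = -3, -27, -297/2, -1269/2, -19359/8, -349677/40, -2449197/80, …
ICs: h(0) = -3, h′(0) = -27.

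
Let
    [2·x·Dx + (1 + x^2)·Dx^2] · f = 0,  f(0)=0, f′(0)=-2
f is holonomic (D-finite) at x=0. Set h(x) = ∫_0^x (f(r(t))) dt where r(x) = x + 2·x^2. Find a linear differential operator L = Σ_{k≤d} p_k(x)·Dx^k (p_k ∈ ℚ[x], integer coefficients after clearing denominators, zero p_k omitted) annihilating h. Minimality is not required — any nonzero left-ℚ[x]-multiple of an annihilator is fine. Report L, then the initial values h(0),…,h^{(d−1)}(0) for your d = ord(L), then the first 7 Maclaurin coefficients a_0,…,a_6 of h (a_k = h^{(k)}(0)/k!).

f: a_k = 0, -2, 0, 2/3, 0, -2/5, 0, …
h₀=f(r): pull back L_f along r ⇒ L₀.
∫: right-multiply L₀ by Dx.
L = (-4 + 2·x + 16·x^2 + 48·x^3 + 48·x^4)·Dx^2 + (1 + 4·x + x^2 + 8·x^3 + 20·x^4 + 16·x^5)·Dx^3  (order 3).
h: a_k = 0, 0, -1, -4/3, 1/6, 4/5, 19/15, …
ICs: h(0) = 0, h′(0) = 0, h′′(0) = -2.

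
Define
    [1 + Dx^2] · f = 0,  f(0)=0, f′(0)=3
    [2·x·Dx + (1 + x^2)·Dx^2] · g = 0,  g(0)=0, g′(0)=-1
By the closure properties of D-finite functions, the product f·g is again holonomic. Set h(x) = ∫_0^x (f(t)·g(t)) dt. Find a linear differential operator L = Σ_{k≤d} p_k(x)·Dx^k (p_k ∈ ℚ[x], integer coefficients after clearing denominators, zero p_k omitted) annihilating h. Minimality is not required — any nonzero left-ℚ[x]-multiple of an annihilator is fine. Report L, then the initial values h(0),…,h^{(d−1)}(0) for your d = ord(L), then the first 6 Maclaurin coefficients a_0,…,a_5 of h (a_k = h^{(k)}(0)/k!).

L = (10 + 26·x^2 + 11·x^4 + 4·x^6 + x^8)·Dx + (12·x + 20·x^3 + 12·x^5 + 4·x^7)·Dx^2 + (12 + 32·x^2 + 18·x^4 + 8·x^6 + 2·x^8)·Dx^3 + (12·x + 20·x^3 + 12·x^5 + 4·x^7)·Dx^4 + (2 + 6·x^2 + 7·x^4 + 4·x^6 + x^8)·Dx^5  (order 5).
h: a_k = 0, 0, 0, -1, 0, 3/10, …
ICs: h(0) = 0, h′(0) = 0, h′′(0) = 0, h′′′(0) = -6, h′′′′(0) = 0.

f: a_k = 0, 3, 0, -1/2, 0, 1/40, …
g: a_k = 0, -1, 0, 1/3, 0, -1/5, …
L₀ := L_f ⊗_s L_g (sym. prod.), ord ≤ 4.
∫: right-multiply L₀ by Dx.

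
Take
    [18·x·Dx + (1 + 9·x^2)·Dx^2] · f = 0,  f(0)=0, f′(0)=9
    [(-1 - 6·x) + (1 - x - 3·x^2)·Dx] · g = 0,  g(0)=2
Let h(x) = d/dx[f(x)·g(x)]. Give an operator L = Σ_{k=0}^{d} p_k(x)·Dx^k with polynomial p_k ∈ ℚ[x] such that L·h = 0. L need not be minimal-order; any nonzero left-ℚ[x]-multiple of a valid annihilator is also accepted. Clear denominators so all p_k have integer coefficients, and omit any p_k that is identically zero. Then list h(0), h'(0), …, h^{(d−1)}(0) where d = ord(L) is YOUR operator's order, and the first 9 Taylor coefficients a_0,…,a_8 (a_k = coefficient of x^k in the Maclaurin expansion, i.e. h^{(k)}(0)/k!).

f: a_k = 0, 9, 0, -27, 0, 729/5, 0, -6561/7, 0, …
g: a_k = 2, 2, 8, 14, 38, 80, 194, 434, 1016, …
Sym-product of L_f,L_g gives L₀ (≤ ord 2).
Derive L from L₀ (diff closure).
L = (-6 + 1134·x^2 + 1944·x^3 + 8748·x^4) + (6 + 42·x + 54·x^2 + 270·x^3 + 1944·x^4 + 5832·x^5)·Dx + (-1 - 2·x - 30·x^2 + 18·x^3 - 108·x^4 + 324·x^5 + 729·x^6)·Dx^2  (order 2).
h: a_k = 18, 36, 54, 288, 2088, 19008/5, 414/5, 535536/35, 4747086/35, …
ICs: h(0) = 18, h′(0) = 36.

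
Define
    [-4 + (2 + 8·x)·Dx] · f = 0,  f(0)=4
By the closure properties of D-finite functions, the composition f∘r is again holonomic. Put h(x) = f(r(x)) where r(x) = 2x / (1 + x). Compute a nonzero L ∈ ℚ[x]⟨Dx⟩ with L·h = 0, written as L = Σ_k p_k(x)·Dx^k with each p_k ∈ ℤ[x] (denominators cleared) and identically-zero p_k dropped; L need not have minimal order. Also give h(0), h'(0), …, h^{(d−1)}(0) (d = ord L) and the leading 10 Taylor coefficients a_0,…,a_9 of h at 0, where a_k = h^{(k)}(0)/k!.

L = -4 + (1 + 10·x + 9·x^2)·Dx  (order 1).
h: a_k = 4, 16, -48, 208, -1136, 7056, -47280, 332880, -2427120, 18165520, …
ICs: h(0) = 4.

f: a_k = 4, 8, -8, 16, -40, 112, -336, 1056, -3432, 11440, …
L₀ from L_f via x↦r, Dx↦r'^{-1}Dx.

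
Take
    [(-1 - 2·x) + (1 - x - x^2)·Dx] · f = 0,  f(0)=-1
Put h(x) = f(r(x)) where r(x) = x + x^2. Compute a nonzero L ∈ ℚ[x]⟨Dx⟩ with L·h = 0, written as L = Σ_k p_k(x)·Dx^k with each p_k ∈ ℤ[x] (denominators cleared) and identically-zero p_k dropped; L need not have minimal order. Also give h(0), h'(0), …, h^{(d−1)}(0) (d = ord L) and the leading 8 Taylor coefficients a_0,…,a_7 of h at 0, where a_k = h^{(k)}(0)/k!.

L = (1 + 4·x + 6·x^2 + 4·x^3) + (-1 + x + 2·x^2 + 2·x^3 + x^4)·Dx  (order 1).
h: a_k = -1, -1, -3, -7, -16, -37, -86, -199, …
ICs: h(0) = -1.

f: a_k = -1, -1, -2, -3, -5, -8, -13, -21, …
Change of var in L_f (x↦r) gives L₀.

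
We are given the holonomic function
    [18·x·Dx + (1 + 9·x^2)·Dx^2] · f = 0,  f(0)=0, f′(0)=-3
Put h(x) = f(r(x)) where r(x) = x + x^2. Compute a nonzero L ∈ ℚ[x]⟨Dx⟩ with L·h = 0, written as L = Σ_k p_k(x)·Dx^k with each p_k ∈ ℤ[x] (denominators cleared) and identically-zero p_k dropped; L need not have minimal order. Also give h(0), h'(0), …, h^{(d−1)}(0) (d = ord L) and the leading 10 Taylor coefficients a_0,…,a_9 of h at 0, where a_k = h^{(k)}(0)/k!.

L = (-2 + 18·x + 72·x^2 + 108·x^3 + 54·x^4)·Dx + (1 + 2·x + 9·x^2 + 36·x^3 + 45·x^4 + 18·x^5)·Dx^2  (order 2).
h: a_k = 0, -3, -3, 9, 27, -108/5, -234, -1215/7, 1701, 4131, …
ICs: h(0) = 0, h′(0) = -3.

f: a_k = 0, -3, 0, 9, 0, -243/5, 0, 2187/7, 0, -2187, …
L₀ from L_f via x↦r, Dx↦r'^{-1}Dx.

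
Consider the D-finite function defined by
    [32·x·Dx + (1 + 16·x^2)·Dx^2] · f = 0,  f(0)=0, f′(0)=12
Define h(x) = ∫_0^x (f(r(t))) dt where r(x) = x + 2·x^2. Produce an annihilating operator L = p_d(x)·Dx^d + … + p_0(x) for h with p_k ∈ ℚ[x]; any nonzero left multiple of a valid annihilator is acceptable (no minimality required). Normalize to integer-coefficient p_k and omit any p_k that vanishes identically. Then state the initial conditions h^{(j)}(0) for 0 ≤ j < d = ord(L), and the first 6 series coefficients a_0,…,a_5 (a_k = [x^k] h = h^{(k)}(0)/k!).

f: a_k = 0, 12, 0, -64, 0, 3072/5, …
f∘r: x↦r, Dx↦Dx/r' in L_f ⇒ L₀.
∫: right-multiply L₀ by Dx.
L = (-4 + 32·x + 256·x^2 + 768·x^3 + 768·x^4)·Dx^2 + (1 + 4·x + 16·x^2 + 128·x^3 + 320·x^4 + 256·x^5)·Dx^3  (order 3).
h: a_k = 0, 0, 6, 8, -16, -384/5, …
ICs: h(0) = 0, h′(0) = 0, h′′(0) = 12.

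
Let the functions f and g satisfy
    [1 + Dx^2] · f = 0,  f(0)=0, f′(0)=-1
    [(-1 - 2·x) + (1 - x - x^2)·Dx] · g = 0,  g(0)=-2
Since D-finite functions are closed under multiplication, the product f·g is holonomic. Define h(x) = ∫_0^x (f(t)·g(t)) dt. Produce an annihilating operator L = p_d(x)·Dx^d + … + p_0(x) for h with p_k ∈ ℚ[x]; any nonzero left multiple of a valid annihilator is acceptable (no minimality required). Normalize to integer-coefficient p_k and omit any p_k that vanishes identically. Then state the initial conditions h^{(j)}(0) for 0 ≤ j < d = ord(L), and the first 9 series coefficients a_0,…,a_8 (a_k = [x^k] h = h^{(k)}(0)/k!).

L = (1 + x + x^2)·Dx + (2 + 4·x)·Dx^2 + (-1 + x + x^2)·Dx^3  (order 3).
h: a_k = 0, 0, 1, 2/3, 11/12, 17/15, 187/120, 901/420, 61403/20160, …
ICs: h(0) = 0, h′(0) = 0, h′′(0) = 2.

f: a_k = 0, -1, 0, 1/6, 0, -1/120, 0, 1/5040, 0, …
g: a_k = -2, -2, -4, -6, -10, -16, -26, -42, -68, …
Product ⇒ symmetric product L₀, ord ≤ 2.
∫: right-multiply L₀ by Dx.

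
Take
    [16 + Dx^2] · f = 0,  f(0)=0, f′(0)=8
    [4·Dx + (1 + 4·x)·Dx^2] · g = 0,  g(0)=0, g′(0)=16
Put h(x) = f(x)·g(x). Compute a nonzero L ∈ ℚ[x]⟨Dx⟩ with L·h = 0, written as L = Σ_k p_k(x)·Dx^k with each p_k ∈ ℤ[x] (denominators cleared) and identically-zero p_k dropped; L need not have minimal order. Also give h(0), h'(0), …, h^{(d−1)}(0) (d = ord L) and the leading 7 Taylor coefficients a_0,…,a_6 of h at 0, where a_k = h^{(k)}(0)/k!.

L = (-768 + 6144·x + 77824·x^2 + 262144·x^3 + 262144·x^4) + (256 + 5120·x + 24576·x^2 + 32768·x^3)·Dx + (1280·x + 10752·x^2 + 32768·x^3 + 32768·x^4)·Dx^2 + (16 + 320·x + 1536·x^2 + 2048·x^3)·Dx^3 + (3 + 56·x + 368·x^2 + 1024·x^3 + 1024·x^4)·Dx^4  (order 4).
h: a_k = 0, 0, 128, -256, 1024/3, -4096/3, 45056/9, …
ICs: h(0) = 0, h′(0) = 0, h′′(0) = 256, h′′′(0) = -1536.

f: a_k = 0, 8, 0, -64/3, 0, 256/15, 0, …
g: a_k = 0, 16, -32, 256/3, -256, 4096/5, -8192/3, …
L₀ := L_f ⊗_s L_g (sym. prod.), ord ≤ 4.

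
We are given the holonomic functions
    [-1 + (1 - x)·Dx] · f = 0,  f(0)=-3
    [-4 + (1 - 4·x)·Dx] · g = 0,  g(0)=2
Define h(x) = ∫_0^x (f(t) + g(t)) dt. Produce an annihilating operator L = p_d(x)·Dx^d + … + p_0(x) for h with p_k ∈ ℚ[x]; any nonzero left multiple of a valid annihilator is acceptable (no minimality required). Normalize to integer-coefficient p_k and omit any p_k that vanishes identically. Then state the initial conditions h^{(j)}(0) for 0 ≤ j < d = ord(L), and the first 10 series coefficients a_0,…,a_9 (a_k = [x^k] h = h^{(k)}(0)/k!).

L = -8·Dx + (10 - 16·x)·Dx^2 + (-1 + 5·x - 4·x^2)·Dx^3  (order 3).
h: a_k = 0, -1, 5/2, 29/3, 125/4, 509/5, 2045/6, 8189/7, 32765/8, 131069/9, …
ICs: h(0) = 0, h′(0) = -1, h′′(0) = 5.

f: a_k = -3, -3, -3, -3, -3, -3, -3, -3, -3, -3, …
g: a_k = 2, 8, 32, 128, 512, 2048, 8192, 32768, 131072, 524288, …
Weyl lclm of L_f,L_g ⇒ L₀ (ord ≤ 2).
h=∫₀ˣh₀: take L = L₀·Dx.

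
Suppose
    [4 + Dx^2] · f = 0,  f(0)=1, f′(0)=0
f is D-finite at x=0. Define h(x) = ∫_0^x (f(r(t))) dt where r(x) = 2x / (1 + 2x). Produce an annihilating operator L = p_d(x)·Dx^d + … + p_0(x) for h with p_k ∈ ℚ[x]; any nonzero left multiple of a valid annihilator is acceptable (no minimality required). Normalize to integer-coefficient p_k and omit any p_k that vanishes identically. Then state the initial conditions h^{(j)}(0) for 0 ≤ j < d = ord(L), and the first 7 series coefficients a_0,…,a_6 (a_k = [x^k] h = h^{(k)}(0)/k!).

L = 16·Dx + (4 + 24·x + 48·x^2 + 32·x^3)·Dx^2 + (1 + 8·x + 24·x^2 + 32·x^3 + 16·x^4)·Dx^3  (order 3).
h: a_k = 0, 1, 0, -8/3, 8, -256/15, 256/9, …
ICs: h(0) = 0, h′(0) = 1, h′′(0) = 0.

f: a_k = 1, 0, -2, 0, 2/3, 0, -4/45, …
Substitute x→r, Dx→(1/r')Dx; clear ⇒ L₀.
∫: right-multiply L₀ by Dx.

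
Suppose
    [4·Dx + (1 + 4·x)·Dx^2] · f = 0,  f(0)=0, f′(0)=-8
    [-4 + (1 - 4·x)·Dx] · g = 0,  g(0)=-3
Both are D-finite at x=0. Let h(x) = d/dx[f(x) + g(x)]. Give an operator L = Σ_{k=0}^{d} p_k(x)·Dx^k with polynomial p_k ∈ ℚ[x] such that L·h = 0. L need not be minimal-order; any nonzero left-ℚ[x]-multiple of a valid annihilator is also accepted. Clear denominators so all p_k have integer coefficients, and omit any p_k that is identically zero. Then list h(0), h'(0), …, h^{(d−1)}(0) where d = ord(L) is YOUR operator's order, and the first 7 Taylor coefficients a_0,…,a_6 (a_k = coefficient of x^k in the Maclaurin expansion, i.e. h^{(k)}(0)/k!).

L = (-160 - 128·x) + (-16 - 256·x - 256·x^2)·Dx + (3 + 4·x - 48·x^2 - 64·x^3)·Dx^2  (order 2).
h: a_k = -20, -64, -704, -2560, -17408, -65536, -376832, …
ICs: h(0) = -20, h′(0) = -64.

f: a_k = 0, -8, 16, -128/3, 128, -2048/5, 4096/3, …
g: a_k = -3, -12, -48, -192, -768, -3072, -12288, …
h₀=f+g: left-lcm gives L₀, ord ≤ 3.
h=h₀': d/dx-closure on L₀ ⇒ L.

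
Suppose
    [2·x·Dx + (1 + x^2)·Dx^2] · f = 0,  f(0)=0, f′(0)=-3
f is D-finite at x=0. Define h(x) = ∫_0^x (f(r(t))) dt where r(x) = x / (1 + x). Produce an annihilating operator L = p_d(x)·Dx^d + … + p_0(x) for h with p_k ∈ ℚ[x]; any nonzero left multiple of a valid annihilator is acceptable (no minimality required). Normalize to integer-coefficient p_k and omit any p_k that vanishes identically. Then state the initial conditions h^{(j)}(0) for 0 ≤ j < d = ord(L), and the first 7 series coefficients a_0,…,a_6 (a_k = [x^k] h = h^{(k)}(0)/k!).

f: a_k = 0, -3, 0, 1, 0, -3/5, 0, …
h₀=f(r): pull back L_f along r ⇒ L₀.
h=∫₀ˣh₀: take L = L₀·Dx.
L = (2 + 4·x)·Dx^2 + (1 + 2·x + 2·x^2)·Dx^3  (order 3).
h: a_k = 0, 0, -3/2, 1, -1/2, 0, 2/5, …
ICs: h(0) = 0, h′(0) = 0, h′′(0) = -3.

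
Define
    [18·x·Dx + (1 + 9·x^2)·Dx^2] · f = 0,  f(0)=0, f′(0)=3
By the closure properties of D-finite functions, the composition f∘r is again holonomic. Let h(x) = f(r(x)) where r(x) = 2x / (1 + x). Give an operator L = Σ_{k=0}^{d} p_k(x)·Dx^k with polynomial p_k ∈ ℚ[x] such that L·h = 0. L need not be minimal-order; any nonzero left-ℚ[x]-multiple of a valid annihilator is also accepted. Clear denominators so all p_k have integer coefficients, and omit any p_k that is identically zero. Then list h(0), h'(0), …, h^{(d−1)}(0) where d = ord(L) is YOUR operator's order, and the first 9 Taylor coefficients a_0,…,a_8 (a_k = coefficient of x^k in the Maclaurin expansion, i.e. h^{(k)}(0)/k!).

f: a_k = 0, 3, 0, -9, 0, 243/5, 0, -2187/7, 0, …
h₀=f(r): pull back L_f along r ⇒ L₀.
L = (2 + 74·x)·Dx + (1 + 2·x + 37·x^2)·Dx^2  (order 2).
h: a_k = 0, 6, -6, -66, 210, 5646/5, -7062, -124158/7, 227010, …
ICs: h(0) = 0, h′(0) = 6.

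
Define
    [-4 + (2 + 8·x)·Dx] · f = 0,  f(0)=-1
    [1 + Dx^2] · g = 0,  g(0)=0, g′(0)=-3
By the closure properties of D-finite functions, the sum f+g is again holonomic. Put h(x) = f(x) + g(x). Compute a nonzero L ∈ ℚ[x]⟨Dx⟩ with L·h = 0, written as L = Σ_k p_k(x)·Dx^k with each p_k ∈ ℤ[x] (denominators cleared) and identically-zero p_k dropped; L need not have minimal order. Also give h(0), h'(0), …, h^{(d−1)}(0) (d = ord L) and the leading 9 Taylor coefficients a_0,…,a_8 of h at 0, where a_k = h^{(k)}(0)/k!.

f: a_k = -1, -2, 2, -4, 10, -28, 84, -264, 858, …
g: a_k = 0, -3, 0, 1/2, 0, -1/40, 0, 1/1680, 0, …
Weyl lclm of L_f,L_g ⇒ L₀ (ord ≤ 3).
L = (-26 - 16·x - 32·x^2) + (-3 - 4·x + 48·x^2 + 64·x^3)·Dx + (-26 - 16·x - 32·x^2)·Dx^2 + (-3 - 4·x + 48·x^2 + 64·x^3)·Dx^3  (order 3).
h: a_k = -1, -5, 2, -7/2, 10, -1121/40, 84, -443519/1680, 858, …
ICs: h(0) = -1, h′(0) = -5, h′′(0) = 4.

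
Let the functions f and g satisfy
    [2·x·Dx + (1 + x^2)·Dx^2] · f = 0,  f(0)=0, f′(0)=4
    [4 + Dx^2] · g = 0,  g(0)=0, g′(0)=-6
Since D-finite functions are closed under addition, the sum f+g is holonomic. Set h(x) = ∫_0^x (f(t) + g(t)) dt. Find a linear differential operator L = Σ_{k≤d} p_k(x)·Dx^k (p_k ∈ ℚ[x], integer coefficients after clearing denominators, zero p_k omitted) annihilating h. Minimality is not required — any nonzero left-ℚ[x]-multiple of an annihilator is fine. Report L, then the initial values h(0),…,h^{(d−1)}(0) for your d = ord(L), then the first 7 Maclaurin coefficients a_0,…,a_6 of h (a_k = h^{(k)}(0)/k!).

f: a_k = 0, 4, 0, -4/3, 0, 4/5, 0, …
g: a_k = 0, -6, 0, 4, 0, -4/5, 0, …
f+g: L₀ = lclm(L_f,L_g), ord ≤ 2+2.
Integrate: L := L₀·Dx.
L = (-32·x + 80·x^3 + 16·x^5)·Dx^2 + (4 + 32·x^2 + 36·x^4 + 8·x^6)·Dx^3 + (-8·x + 20·x^3 + 4·x^5)·Dx^4 + (1 + 8·x^2 + 9·x^4 + 2·x^6)·Dx^5  (order 5).
h: a_k = 0, 0, -1, 0, 2/3, 0, 0, …
ICs: h(0) = 0, h′(0) = 0, h′′(0) = -2, h′′′(0) = 0, h′′′′(0) = 16.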